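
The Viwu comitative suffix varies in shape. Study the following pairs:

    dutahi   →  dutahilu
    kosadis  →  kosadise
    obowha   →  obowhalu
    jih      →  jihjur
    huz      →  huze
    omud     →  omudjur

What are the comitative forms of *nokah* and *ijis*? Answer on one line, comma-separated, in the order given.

nokahjur, ijise

The suffix is conditioned by the final sound: -e when the stem ends in a sibilant (*kosadis*, *huz*); -jur when the stem ends in a non-sibilant consonant (*jih*, *omud*); -lu when the stem ends in a vowel (*dutahi*, *obowha*).
The final sound of *nokah* is /h/, which is a non-sibilant consonant, so the suffix is -jur, giving *nokahjur*.
Since the final sound of *ijis* is /s/ (a sibilant), it takes -e, giving *ijise*.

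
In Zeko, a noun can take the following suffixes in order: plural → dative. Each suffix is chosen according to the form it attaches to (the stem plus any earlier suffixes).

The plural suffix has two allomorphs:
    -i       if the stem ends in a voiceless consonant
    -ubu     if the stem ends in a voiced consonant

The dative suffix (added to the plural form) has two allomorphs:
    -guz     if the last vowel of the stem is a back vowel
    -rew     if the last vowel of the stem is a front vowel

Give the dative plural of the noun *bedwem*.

*bedwem* — final consonant /m/ (voiced) → -ubu → *bedwemubu*.
Since the last vowel of the plural form *bedwemubu* is /u/ (a back vowel), it takes -guz, giving *bedwemubuguz*.

bedwemubuguz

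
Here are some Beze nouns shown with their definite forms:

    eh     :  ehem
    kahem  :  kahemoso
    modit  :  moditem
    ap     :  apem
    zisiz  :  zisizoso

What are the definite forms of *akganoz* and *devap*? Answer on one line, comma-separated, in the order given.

akganozoso, devapem

Looking at the final consonant of each stem: -em when the stem ends in a voiceless consonant (*eh*, *modit*, *ap*); -oso when the stem ends in a voiced consonant (*kahem*, *zisiz*).
*akganoz* — final consonant /z/ (voiced) → -oso → *akganozoso*.
Since the final consonant of *devap* is /p/ (voiceless), it takes -em, giving *devapem*.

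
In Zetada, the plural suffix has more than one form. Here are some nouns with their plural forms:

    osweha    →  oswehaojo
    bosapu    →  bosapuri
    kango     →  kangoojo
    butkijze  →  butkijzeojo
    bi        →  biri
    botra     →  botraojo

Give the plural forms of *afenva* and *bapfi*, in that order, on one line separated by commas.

The pattern is height harmony: -ri when the last vowel of the stem is a high vowel (*bosapu*, *bi*); -ojo when the last vowel of the stem is a non-high vowel (*osweha*, *kango*, *butkijze*, *botra*).
*afenva*: last vowel = /a/, a non-high vowel → -ojo → *afenvaojo*.
*bapfi*: last vowel = /i/, a high vowel → -ri → *bapfiri*.

afenvaojo, bapfiri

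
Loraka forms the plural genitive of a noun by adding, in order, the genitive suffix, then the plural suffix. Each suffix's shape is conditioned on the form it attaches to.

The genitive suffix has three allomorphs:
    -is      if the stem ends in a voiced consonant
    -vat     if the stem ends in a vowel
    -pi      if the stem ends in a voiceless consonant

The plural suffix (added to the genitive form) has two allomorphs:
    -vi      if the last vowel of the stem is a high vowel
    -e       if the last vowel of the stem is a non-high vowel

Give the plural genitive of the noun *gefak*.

gefakpivi

*gefak*: final sound = /k/, a voiceless consonant → -pi → *gefakpi*.
The genitive form *gefakpi* — last vowel /i/ (a high vowel) → -vi → *gefakpivi*.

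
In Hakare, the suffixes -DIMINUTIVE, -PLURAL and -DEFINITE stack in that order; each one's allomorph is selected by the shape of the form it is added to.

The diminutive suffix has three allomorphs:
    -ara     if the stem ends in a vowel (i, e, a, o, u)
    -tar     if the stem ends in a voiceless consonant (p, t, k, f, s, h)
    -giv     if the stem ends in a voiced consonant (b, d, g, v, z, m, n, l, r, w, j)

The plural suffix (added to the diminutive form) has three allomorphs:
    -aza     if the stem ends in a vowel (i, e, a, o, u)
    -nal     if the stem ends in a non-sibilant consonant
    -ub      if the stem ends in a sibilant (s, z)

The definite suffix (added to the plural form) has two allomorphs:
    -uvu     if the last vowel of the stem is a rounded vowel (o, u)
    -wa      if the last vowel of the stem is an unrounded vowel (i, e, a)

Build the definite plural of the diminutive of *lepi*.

lepiaraazawa

*lepi* — final sound /i/ (a vowel) → -ara → *lepiara*.
The diminutive form *lepiara*: final sound = /a/, a vowel → -aza → *lepiaraaza*.
The plural form *lepiaraaza* — last vowel /a/ (an unrounded vowel) → -wa → *lepiaraazawa*.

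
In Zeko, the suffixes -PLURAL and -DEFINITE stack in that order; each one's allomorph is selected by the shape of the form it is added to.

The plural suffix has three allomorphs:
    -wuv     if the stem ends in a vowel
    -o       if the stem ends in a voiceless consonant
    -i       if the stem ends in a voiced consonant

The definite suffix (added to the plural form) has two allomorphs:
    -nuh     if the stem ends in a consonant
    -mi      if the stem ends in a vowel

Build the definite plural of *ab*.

abimi

*ab*: final sound = /b/, a voiced consonant → -i → *abi*.
The plural form *abi* — final sound /i/ (a vowel) → -mi → *abimi*.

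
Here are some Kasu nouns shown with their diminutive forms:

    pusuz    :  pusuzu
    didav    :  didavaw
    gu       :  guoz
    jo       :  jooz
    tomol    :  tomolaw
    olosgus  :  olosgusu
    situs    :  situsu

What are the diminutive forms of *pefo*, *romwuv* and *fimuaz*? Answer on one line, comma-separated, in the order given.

pefooz, romwuvaw, fimuazu

Looking at the final sound of each stem: -u when the stem ends in a sibilant (*pusuz*, *olosgus*, *situs*); -aw when the stem ends in a non-sibilant consonant (*didav*, *tomol*); -oz when the stem ends in a vowel (*gu*, *jo*).
*pefo*: final sound = /o/, a vowel → -oz → *pefooz*.
The final sound of *romwuv* is /v/, which is a non-sibilant consonant, so the suffix is -aw, giving *romwuvaw*.
The final sound of *fimuaz* is /z/, which is a sibilant, so the suffix is -u, giving *fimuazu*.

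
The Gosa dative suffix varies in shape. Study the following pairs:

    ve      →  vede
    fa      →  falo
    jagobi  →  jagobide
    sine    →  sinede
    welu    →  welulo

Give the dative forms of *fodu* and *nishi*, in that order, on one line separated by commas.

Looking at the last vowel of each stem: -de when the last vowel of the stem is a front vowel (*ve*, *jagobi*, *sine*); -lo when the last vowel of the stem is a back vowel (*fa*, *welu*).
The last vowel of *fodu* is /u/, which is a back vowel, so the suffix is -lo, giving *fodulo*.
*nishi* — last vowel /i/ (a front vowel) → -de → *nishide*.

fodulo, nishide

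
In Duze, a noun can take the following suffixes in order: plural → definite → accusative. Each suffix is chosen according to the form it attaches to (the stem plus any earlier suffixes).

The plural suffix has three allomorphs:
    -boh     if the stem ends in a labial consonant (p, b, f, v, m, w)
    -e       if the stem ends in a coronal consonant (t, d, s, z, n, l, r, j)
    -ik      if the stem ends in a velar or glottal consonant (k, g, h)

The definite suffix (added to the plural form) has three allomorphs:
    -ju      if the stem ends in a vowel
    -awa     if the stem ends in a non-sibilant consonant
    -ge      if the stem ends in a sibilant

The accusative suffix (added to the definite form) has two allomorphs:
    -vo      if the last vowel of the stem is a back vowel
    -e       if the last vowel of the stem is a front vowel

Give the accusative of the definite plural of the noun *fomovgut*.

*fomovgut*: final consonant = /t/, coronal → -e → *fomovgute*.
The plural form *fomovgute*: final sound = /e/, a vowel → -ju → *fomovguteju*.
The definite form *fomovguteju*: last vowel = /u/, a back vowel → -vo → *fomovgutejuvo*.

fomovgutejuvo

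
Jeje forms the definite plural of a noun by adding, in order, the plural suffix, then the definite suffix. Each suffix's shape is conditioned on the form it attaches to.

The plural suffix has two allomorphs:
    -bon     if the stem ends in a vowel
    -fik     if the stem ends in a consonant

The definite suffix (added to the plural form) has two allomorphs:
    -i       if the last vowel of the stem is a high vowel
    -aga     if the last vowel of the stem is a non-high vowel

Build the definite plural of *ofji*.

Since the final sound of *ofji* is /i/ (a vowel), it takes -bon, giving *ofjibon*.
The last vowel of the plural form *ofjibon* is /o/, which is a non-high vowel, so the definite suffix is -aga, giving *ofjibonaga*.

ofjibonaga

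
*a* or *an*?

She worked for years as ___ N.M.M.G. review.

an

The indefinite article is chosen by the initial *sound* of the following word, not its spelling.
The initialism *N.M.M.G.* is read letter by letter; the first letter, N, is pronounced /ɛn/, which begins with a vowel sound.
So the article is *an*: She worked for years as an N.M.M.G. review.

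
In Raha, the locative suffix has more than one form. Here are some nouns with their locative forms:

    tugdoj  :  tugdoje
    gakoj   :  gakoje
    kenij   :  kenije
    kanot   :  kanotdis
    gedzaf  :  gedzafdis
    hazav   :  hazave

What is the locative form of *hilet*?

hiletdis

The suffix is conditioned by the final consonant: -dis when the stem ends in a voiceless consonant (*kanot*, *gedzaf*); -e when the stem ends in a voiced consonant (*tugdoj*, *gakoj*, *kenij*, *hazav*).
*hilet* — final consonant /t/ (voiceless) → -dis → *hiletdis*.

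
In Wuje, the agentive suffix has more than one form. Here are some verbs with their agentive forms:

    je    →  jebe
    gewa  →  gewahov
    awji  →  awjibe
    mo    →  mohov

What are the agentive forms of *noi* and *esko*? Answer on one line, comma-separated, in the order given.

Looking at the last vowel of each stem: -be when the last vowel of the stem is a front vowel (*je*, *awji*); -hov when the last vowel of the stem is a back vowel (*gewa*, *mo*).
*noi*: last vowel = /i/, a front vowel → -be → *noibe*.
Since the last vowel of *esko* is /o/ (a back vowel), it takes -hov, giving *eskohov*.

noibe, eskohov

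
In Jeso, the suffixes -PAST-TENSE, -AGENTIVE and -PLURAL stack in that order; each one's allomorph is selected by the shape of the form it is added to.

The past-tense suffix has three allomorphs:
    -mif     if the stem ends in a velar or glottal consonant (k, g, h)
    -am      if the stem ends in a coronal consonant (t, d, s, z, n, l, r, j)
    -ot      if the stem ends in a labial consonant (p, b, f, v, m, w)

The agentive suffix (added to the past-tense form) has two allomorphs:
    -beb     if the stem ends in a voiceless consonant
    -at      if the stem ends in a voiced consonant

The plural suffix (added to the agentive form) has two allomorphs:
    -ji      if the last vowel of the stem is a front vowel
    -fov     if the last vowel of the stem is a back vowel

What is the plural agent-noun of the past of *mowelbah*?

mowelbahmifbebji

*mowelbah*: final consonant = /h/, velar/glottal → -mif → *mowelbahmif*.
The past-tense form *mowelbahmif* — final consonant /f/ (voiceless) → -beb → *mowelbahmifbeb*.
The agentive form *mowelbahmifbeb* — last vowel /e/ (a front vowel) → -ji → *mowelbahmifbebji*.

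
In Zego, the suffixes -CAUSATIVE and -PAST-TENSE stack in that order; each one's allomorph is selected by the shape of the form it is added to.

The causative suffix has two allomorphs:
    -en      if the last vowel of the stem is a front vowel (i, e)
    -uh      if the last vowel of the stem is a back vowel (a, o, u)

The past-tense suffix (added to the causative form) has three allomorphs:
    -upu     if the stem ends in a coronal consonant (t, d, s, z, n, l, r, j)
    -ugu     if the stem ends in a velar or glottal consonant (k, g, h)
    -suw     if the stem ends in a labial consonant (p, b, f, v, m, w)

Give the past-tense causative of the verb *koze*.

kozeenupu

*koze*: last vowel = /e/, a front vowel → -en → *kozeen*.
The causative form *kozeen* — final consonant /n/ (coronal) → -upu → *kozeenupu*.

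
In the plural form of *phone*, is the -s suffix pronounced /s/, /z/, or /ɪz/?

The stem *phone* ends in a voiced non-sibilant sound.
The plural suffix surfaces as /ɪz/ after sibilants, /s/ after other voiceless consonants, and /z/ after other voiced sounds.
So the plural -s on *phone* is pronounced /z/.

/z/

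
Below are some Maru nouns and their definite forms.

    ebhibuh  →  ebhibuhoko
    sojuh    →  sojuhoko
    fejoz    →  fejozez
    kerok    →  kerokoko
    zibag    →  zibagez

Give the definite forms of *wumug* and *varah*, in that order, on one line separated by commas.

The alternation tracks the final consonant of the stem — -oko when the stem ends in a voiceless consonant (*ebhibuh*, *sojuh*, *kerok*); -ez when the stem ends in a voiced consonant (*fejoz*, *zibag*).
Since the final consonant of *wumug* is /g/ (voiced), it takes -ez, giving *wumugez*.
Since the final consonant of *varah* is /h/ (voiceless), it takes -oko, giving *varahoko*.

wumugez, varahoko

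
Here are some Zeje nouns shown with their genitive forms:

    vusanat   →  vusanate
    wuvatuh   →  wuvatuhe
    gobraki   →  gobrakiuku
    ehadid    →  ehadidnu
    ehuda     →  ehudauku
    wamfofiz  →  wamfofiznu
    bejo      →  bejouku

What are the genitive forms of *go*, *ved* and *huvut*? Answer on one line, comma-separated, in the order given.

Looking at the final sound of each stem: -e when the stem ends in a voiceless consonant (*vusanat*, *wuvatuh*); -nu when the stem ends in a voiced consonant (*ehadid*, *wamfofiz*); -uku when the stem ends in a vowel (*gobraki*, *ehuda*, *bejo*).
*go* — final sound /o/ (a vowel) → -uku → *gouku*.
The final sound of *ved* is /d/, which is a voiced consonant, so the suffix is -nu, giving *vednu*.
Since the final sound of *huvut* is /t/ (a voiceless consonant), it takes -e, giving *huvute*.

gouku, vednu, huvute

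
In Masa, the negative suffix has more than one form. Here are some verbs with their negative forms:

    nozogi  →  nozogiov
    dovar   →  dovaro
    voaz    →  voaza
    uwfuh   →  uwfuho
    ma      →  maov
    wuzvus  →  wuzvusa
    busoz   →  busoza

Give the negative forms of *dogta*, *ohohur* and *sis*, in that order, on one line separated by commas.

dogtaov, ohohuro, sisa

Looking at the final sound of each stem: -a when the stem ends in a sibilant (*voaz*, *wuzvus*, *busoz*); -o when the stem ends in a non-sibilant consonant (*dovar*, *uwfuh*); -ov when the stem ends in a vowel (*nozogi*, *ma*).
The final sound of *dogta* is /a/, which is a vowel, so the suffix is -ov, giving *dogtaov*.
Since the final sound of *ohohur* is /r/ (a non-sibilant consonant), it takes -o, giving *ohohuro*.
*sis* — final sound /s/ (a sibilant) → -a → *sisa*.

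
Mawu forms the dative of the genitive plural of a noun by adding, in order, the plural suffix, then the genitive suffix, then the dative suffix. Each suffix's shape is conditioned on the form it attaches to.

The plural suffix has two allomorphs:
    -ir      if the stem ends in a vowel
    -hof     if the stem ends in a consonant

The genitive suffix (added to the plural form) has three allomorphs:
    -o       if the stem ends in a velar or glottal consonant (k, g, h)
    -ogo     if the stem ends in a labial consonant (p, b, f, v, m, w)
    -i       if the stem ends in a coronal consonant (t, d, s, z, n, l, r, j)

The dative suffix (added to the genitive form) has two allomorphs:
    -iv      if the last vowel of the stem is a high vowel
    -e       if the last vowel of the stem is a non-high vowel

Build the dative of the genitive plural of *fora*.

*fora*: final sound = /a/, a vowel → -ir → *forair*.
The plural form *forair* — final consonant /r/ (coronal) → -i → *forairi*.
Since the last vowel of the genitive form *forairi* is /i/ (a high vowel), it takes -iv, giving *forairiiv*.

forairiiv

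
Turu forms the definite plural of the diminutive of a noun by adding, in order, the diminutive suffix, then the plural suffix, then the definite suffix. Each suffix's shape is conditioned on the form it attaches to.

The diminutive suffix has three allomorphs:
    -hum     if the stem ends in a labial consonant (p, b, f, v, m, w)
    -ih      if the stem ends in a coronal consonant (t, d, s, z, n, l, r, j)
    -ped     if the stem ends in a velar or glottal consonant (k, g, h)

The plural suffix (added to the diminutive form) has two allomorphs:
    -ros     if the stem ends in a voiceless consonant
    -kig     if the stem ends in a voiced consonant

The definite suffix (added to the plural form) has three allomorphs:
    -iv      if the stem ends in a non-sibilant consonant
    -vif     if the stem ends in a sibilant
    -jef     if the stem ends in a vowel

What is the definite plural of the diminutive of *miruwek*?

miruwekpedkigiv

Since the final consonant of *miruwek* is /k/ (velar/glottal), it takes -ped, giving *miruwekped*.
The final consonant of the diminutive form *miruwekped* is /d/, which is voiced, so the plural suffix is -kig, giving *miruwekpedkig*.
The plural form *miruwekpedkig*: final sound = /g/, a non-sibilant consonant → -iv → *miruwekpedkigiv*.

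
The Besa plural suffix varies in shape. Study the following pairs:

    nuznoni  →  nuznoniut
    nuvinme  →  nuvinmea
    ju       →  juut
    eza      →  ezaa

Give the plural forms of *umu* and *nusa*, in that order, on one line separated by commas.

umuut, nusaa

Looking at the last vowel of each stem: -ut when the last vowel of the stem is a high vowel (*nuznoni*, *ju*); -a when the last vowel of the stem is a non-high vowel (*nuvinme*, *eza*).
*umu*: last vowel = /u/, a high vowel → -ut → *umuut*.
*nusa*: last vowel = /a/, a non-high vowel → -a → *nusaa*.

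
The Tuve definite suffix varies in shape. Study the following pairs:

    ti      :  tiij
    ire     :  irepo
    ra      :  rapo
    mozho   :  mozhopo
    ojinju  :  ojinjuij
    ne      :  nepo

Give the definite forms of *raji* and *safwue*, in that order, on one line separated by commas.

rajiij, safwuepo

The alternation tracks the last vowel of the stem — -ij when the last vowel of the stem is a high vowel (*ti*, *ojinju*); -po when the last vowel of the stem is a non-high vowel (*ire*, *ra*, *mozho*, *ne*).
*raji* — last vowel /i/ (a high vowel) → -ij → *rajiij*.
The last vowel of *safwue* is /e/, which is a non-high vowel, so the suffix is -po, giving *safwuepo*.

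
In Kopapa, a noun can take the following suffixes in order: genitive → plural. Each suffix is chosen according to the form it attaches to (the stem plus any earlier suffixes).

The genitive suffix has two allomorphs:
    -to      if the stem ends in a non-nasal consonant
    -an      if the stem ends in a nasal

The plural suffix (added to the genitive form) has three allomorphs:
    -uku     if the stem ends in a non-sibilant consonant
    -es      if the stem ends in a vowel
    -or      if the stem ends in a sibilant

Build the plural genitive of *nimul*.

nimultoes

Since the final consonant of *nimul* is /l/ (non-nasal), it takes -to, giving *nimulto*.
The genitive form *nimulto*: final sound = /o/, a vowel → -es → *nimultoes*.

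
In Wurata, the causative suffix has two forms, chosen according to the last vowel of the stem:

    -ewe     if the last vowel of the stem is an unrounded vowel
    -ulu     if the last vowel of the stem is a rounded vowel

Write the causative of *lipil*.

*lipil*: last vowel = /i/, an unrounded vowel → -ewe → *lipilewe*.

lipilewe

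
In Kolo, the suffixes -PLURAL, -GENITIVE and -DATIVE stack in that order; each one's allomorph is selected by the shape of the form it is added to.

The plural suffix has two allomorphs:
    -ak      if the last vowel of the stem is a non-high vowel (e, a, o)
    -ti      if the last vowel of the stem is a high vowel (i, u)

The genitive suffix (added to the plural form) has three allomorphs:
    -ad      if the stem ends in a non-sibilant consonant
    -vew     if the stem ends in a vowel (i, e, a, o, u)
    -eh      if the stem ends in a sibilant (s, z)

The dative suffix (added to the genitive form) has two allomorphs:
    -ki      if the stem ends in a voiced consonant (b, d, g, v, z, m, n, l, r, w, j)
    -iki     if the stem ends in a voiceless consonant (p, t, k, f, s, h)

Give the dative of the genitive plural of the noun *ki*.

kitivewki

The last vowel of *ki* is /i/, which is a high vowel, so the plural suffix is -ti, giving *kiti*.
Since the final sound of the plural form *kiti* is /i/ (a vowel), it takes -vew, giving *kitivew*.
Since the final consonant of the genitive form *kitivew* is /w/ (voiced), it takes -ki, giving *kitivewki*.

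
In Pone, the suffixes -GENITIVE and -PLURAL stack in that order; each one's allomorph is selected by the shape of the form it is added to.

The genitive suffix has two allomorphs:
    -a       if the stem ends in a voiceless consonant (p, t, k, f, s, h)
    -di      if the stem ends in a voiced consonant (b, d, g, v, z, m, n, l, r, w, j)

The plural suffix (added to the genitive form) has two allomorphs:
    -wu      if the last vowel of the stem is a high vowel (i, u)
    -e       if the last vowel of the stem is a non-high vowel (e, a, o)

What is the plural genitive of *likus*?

likusae

*likus* — final consonant /s/ (voiceless) → -a → *likusa*.
The genitive form *likusa*: last vowel = /a/, a non-high vowel → -e → *likusae*.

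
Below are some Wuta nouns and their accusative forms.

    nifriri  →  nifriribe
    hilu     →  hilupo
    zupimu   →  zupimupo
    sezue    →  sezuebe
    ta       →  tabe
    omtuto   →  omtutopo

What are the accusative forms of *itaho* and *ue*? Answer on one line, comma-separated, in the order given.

itahopo, uebe

The alternation tracks the last vowel of the stem — -po when the last vowel of the stem is a rounded vowel (*hilu*, *zupimu*, *omtuto*); -be when the last vowel of the stem is an unrounded vowel (*nifriri*, *sezue*, *ta*).
*itaho* — last vowel /o/ (a rounded vowel) → -po → *itahopo*.
The last vowel of *ue* is /e/, which is an unrounded vowel, so the suffix is -be, giving *uebe*.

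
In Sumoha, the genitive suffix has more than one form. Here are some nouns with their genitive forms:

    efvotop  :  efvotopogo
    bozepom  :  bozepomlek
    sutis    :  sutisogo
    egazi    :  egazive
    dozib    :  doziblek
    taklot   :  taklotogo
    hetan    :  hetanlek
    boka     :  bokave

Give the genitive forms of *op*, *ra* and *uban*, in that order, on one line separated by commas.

The suffix is conditioned by the final sound: -ogo when the stem ends in a voiceless consonant (*efvotop*, *sutis*, *taklot*); -lek when the stem ends in a voiced consonant (*bozepom*, *dozib*, *hetan*); -ve when the stem ends in a vowel (*egazi*, *boka*).
The final sound of *op* is /p/, which is a voiceless consonant, so the suffix is -ogo, giving *opogo*.
*ra*: final sound = /a/, a vowel → -ve → *rave*.
The final sound of *uban* is /n/, which is a voiced consonant, so the suffix is -lek, giving *ubanlek*.

opogo, rave, ubanlek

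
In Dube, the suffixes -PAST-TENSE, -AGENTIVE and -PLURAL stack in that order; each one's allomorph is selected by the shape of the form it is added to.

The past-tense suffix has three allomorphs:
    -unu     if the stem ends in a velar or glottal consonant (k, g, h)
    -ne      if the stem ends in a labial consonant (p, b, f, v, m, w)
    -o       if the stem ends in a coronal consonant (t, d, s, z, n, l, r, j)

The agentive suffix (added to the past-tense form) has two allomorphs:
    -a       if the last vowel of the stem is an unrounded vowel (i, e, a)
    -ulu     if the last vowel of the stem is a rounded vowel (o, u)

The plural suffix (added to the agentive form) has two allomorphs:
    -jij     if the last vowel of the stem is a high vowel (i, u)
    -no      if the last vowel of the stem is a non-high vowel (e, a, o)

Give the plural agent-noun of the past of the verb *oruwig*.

oruwigunuulujij

*oruwig* — final consonant /g/ (velar/glottal) → -unu → *oruwigunu*.
The past-tense form *oruwigunu*: last vowel = /u/, a rounded vowel → -ulu → *oruwigunuulu*.
Since the last vowel of the agentive form *oruwigunuulu* is /u/ (a high vowel), it takes -jij, giving *oruwigunuulujij*.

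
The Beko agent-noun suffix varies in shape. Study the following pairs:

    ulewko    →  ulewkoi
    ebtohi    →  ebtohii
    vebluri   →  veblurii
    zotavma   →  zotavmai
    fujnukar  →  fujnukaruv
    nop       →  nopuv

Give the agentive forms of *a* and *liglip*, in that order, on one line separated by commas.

The alternation tracks the final sound of the stem — -uv when the stem ends in a consonant (*fujnukar*, *nop*); -i when the stem ends in a vowel (*ulewko*, *ebtohi*, *vebluri*, *zotavma*).
*a*: final sound = /a/, a vowel → -i → *ai*.
*liglip* — final sound /p/ (a consonant) → -uv → *liglipuv*.

ai, liglipuv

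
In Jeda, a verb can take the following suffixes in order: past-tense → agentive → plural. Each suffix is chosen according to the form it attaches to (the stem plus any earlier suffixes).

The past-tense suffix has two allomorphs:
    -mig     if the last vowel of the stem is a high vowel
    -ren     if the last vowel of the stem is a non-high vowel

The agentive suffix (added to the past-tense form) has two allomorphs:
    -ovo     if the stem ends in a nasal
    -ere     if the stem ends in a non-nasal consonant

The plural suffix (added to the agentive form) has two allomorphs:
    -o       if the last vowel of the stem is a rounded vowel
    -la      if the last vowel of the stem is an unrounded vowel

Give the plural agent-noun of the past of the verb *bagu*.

bagumigerela

*bagu* — last vowel /u/ (a high vowel) → -mig → *bagumig*.
The past-tense form *bagumig*: final consonant = /g/, non-nasal → -ere → *bagumigere*.
The agentive form *bagumigere* — last vowel /e/ (an unrounded vowel) → -la → *bagumigerela*.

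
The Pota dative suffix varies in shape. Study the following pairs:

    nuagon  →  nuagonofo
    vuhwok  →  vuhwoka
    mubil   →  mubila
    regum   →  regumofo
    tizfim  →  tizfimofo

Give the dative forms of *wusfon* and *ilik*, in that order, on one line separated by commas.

wusfonofo, ilika

Looking at the final consonant of each stem: -ofo when the stem ends in a nasal (*nuagon*, *regum*, *tizfim*); -a when the stem ends in a non-nasal consonant (*vuhwok*, *mubil*).
*wusfon*: final consonant = /n/, a nasal → -ofo → *wusfonofo*.
*ilik* — final consonant /k/ (non-nasal) → -a → *ilika*.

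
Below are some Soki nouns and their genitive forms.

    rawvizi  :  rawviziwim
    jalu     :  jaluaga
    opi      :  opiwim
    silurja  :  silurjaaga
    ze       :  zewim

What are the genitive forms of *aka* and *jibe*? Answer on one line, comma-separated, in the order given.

akaaga, jibewim

The pattern is front/back vowel harmony: -wim when the last vowel of the stem is a front vowel (*rawvizi*, *opi*, *ze*); -aga when the last vowel of the stem is a back vowel (*jalu*, *silurja*).
Since the last vowel of *aka* is /a/ (a back vowel), it takes -aga, giving *akaaga*.
The last vowel of *jibe* is /e/, which is a front vowel, so the suffix is -wim, giving *jibewim*.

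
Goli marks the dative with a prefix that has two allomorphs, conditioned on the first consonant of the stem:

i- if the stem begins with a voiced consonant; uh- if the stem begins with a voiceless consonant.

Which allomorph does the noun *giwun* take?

Since the first consonant of *giwun* is /g/ (voiced), it takes i-.

i-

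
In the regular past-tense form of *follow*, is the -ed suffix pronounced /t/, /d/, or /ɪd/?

/d/

The stem *follow* ends in a voiced sound other than /d/.
The -ed suffix is realized as /ɪd/ after /t, d/; as /t/ after other voiceless consonants; and as /d/ after other voiced sounds.
So -ed on *follow* is pronounced /d/.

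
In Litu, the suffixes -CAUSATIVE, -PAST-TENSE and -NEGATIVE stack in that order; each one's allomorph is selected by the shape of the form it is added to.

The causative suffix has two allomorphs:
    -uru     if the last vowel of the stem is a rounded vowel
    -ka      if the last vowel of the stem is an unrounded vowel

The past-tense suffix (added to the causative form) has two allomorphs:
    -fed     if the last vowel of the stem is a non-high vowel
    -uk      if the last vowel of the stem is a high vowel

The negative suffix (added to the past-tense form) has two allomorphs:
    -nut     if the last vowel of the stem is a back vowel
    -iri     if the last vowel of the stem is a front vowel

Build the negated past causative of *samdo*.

samdouruuknut

The last vowel of *samdo* is /o/, which is a rounded vowel, so the causative suffix is -uru, giving *samdouru*.
The last vowel of the causative form *samdouru* is /u/, which is a high vowel, so the past-tense suffix is -uk, giving *samdouruuk*.
The last vowel of the past-tense form *samdouruuk* is /u/, which is a back vowel, so the negative suffix is -nut, giving *samdouruuknut*.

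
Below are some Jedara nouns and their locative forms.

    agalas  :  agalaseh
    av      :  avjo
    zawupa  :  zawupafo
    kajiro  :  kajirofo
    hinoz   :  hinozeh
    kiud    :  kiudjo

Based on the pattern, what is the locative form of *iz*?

izeh

The alternation tracks the final sound of the stem — -eh when the stem ends in a sibilant (*agalas*, *hinoz*); -jo when the stem ends in a non-sibilant consonant (*av*, *kiud*); -fo when the stem ends in a vowel (*zawupa*, *kajiro*).
*iz*: final sound = /z/, a sibilant → -eh → *izeh*.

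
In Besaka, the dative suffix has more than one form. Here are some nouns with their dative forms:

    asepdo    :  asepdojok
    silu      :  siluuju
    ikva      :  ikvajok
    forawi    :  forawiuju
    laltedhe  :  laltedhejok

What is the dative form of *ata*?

The suffix is conditioned by the last vowel: -uju when the last vowel of the stem is a high vowel (*silu*, *forawi*); -jok when the last vowel of the stem is a non-high vowel (*asepdo*, *ikva*, *laltedhe*).
*ata*: last vowel = /a/, a non-high vowel → -jok → *atajok*.

atajok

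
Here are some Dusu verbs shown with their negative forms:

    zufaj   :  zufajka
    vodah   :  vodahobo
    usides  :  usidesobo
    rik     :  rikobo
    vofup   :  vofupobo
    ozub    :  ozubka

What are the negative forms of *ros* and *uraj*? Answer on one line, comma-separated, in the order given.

The pattern is voicing of the final consonant: -obo when the stem ends in a voiceless consonant (*vodah*, *usides*, *rik*, *vofup*); -ka when the stem ends in a voiced consonant (*zufaj*, *ozub*).
Since the final consonant of *ros* is /s/ (voiceless), it takes -obo, giving *rosobo*.
*uraj* — final consonant /j/ (voiced) → -ka → *urajka*.

rosobo, urajka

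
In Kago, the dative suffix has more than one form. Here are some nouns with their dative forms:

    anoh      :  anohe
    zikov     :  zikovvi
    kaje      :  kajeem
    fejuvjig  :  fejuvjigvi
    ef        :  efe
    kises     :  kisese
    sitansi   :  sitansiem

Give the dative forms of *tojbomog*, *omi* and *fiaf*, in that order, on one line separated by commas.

tojbomogvi, omiem, fiafe

Looking at the final sound of each stem: -e when the stem ends in a voiceless consonant (*anoh*, *ef*, *kises*); -vi when the stem ends in a voiced consonant (*zikov*, *fejuvjig*); -em when the stem ends in a vowel (*kaje*, *sitansi*).
Since the final sound of *tojbomog* is /g/ (a voiced consonant), it takes -vi, giving *tojbomogvi*.
The final sound of *omi* is /i/, which is a vowel, so the suffix is -em, giving *omiem*.
The final sound of *fiaf* is /f/, which is a voiceless consonant, so the suffix is -e, giving *fiafe*.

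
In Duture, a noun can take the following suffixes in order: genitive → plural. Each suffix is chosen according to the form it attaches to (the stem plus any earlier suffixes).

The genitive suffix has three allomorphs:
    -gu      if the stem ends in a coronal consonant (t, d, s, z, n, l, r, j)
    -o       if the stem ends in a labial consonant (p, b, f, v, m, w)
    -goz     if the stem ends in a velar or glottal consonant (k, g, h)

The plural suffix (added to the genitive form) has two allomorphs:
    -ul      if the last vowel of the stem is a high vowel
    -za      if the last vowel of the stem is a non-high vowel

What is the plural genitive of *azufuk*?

*azufuk*: final consonant = /k/, velar/glottal → -goz → *azufukgoz*.
The genitive form *azufukgoz*: last vowel = /o/, a non-high vowel → -za → *azufukgozza*.

azufukgozza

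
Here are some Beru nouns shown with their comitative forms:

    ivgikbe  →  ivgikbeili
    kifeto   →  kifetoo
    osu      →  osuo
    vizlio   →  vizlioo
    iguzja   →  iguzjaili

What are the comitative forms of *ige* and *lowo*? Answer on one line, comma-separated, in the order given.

The pattern is rounding harmony: -o when the last vowel of the stem is a rounded vowel (*kifeto*, *osu*, *vizlio*); -ili when the last vowel of the stem is an unrounded vowel (*ivgikbe*, *iguzja*).
The last vowel of *ige* is /e/, which is an unrounded vowel, so the suffix is -ili, giving *igeili*.
Since the last vowel of *lowo* is /o/ (a rounded vowel), it takes -o, giving *lowoo*.

igeili, lowoo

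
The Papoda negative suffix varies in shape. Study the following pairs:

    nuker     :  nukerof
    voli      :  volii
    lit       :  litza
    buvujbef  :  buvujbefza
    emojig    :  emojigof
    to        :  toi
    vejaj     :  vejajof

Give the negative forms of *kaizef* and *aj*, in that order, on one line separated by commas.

The pattern is voicing of the final sound: -za when the stem ends in a voiceless consonant (*lit*, *buvujbef*); -of when the stem ends in a voiced consonant (*nuker*, *emojig*, *vejaj*); -i when the stem ends in a vowel (*voli*, *to*).
*kaizef*: final sound = /f/, a voiceless consonant → -za → *kaizefza*.
*aj* — final sound /j/ (a voiced consonant) → -of → *ajof*.

kaizefza, ajof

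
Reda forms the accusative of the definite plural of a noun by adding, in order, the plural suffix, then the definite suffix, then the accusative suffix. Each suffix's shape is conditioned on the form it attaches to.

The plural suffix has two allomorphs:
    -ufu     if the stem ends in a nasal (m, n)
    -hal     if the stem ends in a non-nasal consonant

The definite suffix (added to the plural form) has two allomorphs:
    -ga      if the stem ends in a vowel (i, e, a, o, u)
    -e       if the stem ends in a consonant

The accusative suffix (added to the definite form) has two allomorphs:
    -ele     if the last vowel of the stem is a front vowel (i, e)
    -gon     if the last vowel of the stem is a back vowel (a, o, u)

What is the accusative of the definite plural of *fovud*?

Since the final consonant of *fovud* is /d/ (non-nasal), it takes -hal, giving *fovudhal*.
Since the final sound of the plural form *fovudhal* is /l/ (a consonant), it takes -e, giving *fovudhale*.
Since the last vowel of the definite form *fovudhale* is /e/ (a front vowel), it takes -ele, giving *fovudhaleele*.

fovudhaleele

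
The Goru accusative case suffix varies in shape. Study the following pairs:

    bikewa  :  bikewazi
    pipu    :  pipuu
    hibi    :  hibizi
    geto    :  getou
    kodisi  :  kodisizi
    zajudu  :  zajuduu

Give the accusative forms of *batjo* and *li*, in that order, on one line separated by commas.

The pattern is rounding harmony: -u when the last vowel of the stem is a rounded vowel (*pipu*, *geto*, *zajudu*); -zi when the last vowel of the stem is an unrounded vowel (*bikewa*, *hibi*, *kodisi*).
The last vowel of *batjo* is /o/, which is a rounded vowel, so the suffix is -u, giving *batjou*.
Since the last vowel of *li* is /i/ (an unrounded vowel), it takes -zi, giving *lizi*.

batjou, lizi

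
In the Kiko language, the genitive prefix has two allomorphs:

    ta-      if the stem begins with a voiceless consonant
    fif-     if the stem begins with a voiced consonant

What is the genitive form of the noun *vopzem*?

fifvopzem

*vopzem*: first consonant = /v/, voiced → fif- → *fifvopzem*.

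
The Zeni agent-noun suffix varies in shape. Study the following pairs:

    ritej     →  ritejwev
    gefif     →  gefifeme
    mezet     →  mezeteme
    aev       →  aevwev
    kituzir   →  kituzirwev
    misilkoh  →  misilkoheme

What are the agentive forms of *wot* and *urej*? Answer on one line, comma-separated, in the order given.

Looking at the final consonant of each stem: -eme when the stem ends in a voiceless consonant (*gefif*, *mezet*, *misilkoh*); -wev when the stem ends in a voiced consonant (*ritej*, *aev*, *kituzir*).
The final consonant of *wot* is /t/, which is voiceless, so the suffix is -eme, giving *woteme*.
*urej* — final consonant /j/ (voiced) → -wev → *urejwev*.

woteme, urejwev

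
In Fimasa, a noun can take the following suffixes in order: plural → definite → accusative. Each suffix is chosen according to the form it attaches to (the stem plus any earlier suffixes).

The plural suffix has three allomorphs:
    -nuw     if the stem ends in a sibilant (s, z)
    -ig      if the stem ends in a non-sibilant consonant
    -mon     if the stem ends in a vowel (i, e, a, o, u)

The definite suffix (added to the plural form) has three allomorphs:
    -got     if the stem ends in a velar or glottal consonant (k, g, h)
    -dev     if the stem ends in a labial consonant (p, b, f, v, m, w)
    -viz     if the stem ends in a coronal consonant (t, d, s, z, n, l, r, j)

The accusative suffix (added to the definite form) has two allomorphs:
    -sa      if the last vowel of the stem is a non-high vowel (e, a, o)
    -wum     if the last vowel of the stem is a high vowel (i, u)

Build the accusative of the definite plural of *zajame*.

The final sound of *zajame* is /e/, which is a vowel, so the plural suffix is -mon, giving *zajamemon*.
Since the final consonant of the plural form *zajamemon* is /n/ (coronal), it takes -viz, giving *zajamemonviz*.
The last vowel of the definite form *zajamemonviz* is /i/, which is a high vowel, so the accusative suffix is -wum, giving *zajamemonvizwum*.

zajamemonvizwum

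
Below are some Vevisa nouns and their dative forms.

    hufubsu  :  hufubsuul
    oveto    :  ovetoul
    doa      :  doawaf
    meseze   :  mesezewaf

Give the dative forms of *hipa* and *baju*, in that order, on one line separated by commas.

The alternation tracks the last vowel of the stem — -ul when the last vowel of the stem is a rounded vowel (*hufubsu*, *oveto*); -waf when the last vowel of the stem is an unrounded vowel (*doa*, *meseze*).
Since the last vowel of *hipa* is /a/ (an unrounded vowel), it takes -waf, giving *hipawaf*.
*baju* — last vowel /u/ (a rounded vowel) → -ul → *bajuul*.

hipawaf, bajuul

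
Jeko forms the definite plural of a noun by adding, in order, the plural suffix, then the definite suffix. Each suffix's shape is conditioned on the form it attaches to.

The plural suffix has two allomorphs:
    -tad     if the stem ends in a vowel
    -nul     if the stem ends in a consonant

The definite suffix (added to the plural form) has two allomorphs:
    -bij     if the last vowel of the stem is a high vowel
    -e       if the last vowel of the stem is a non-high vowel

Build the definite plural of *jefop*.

jefopnulbij

*jefop* — final sound /p/ (a consonant) → -nul → *jefopnul*.
The plural form *jefopnul* — last vowel /u/ (a high vowel) → -bij → *jefopnulbij*.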